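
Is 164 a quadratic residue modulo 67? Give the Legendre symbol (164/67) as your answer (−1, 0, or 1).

First reduce: 164 ≡ 30 (mod 67).
Pull out 2: since 67 ≡ 3 (mod 8), (2/67) = -1.
Reciprocity: 15 ≡ 3 and 67 ≡ 3 (mod 4), so (15/67) = −(67/15).
Reduce top mod 15: now compute (7/15).
Reciprocity: 7 ≡ 3 and 15 ≡ 3 (mod 4), so (7/15) = −(15/7).
Reduce top mod 7: now compute (1/7).
Reached (1/7) = 1. Collecting the sign flips along the way, the symbol is -1.

-1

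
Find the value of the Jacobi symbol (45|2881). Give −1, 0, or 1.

Reciprocity: 45 ≡ 1 and 2881 ≡ 1 (mod 4), so (45/2881) = +(2881/45).
Reduce top mod 45: now compute (1/45).
Reached (1/45) = 1. Collecting the sign flips along the way, the symbol is +1.

1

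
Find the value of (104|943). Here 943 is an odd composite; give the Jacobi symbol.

-1

Pull out 2^3: since 943 ≡ 7 (mod 8), (2/943) = +1, so (2/943)^3 = +1.
Reciprocity: 13 ≡ 1 and 943 ≡ 3 (mod 4), so (13/943) = +(943/13).
Reduce top mod 13: now compute (7/13).
Reciprocity: 7 ≡ 3 and 13 ≡ 1 (mod 4), so (7/13) = +(13/7).
Reduce top mod 7: now compute (6/7).
Pull out 2: since 7 ≡ 7 (mod 8), (2/7) = +1.
Reciprocity: 3 ≡ 3 and 7 ≡ 3 (mod 4), so (3/7) = −(7/3).
Reduce top mod 3: now compute (1/3).
Reached (1/3) = 1. Collecting the sign flips along the way, the symbol is -1.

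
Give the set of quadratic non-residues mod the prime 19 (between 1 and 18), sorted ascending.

Square k = 1,…,9 (k and 19−k give the same square):
1²=1, 2²=4, 3²=9, 4²=16, 5²≡6, 6²≡17, 7²≡11, 8²≡7, 9²≡5 (mod 19).
The residues are {1, 4, 5, 6, 7, 9, 11, 16, 17}; the non-residues are the remaining 9 nonzero classes.

2, 3, 8, 10, 12, 13, 14, 15, 18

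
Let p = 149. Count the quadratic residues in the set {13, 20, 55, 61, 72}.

2

(13/149) = -1 → non-residue.
(20/149) = +1 → QR.
(55/149) = -1 → non-residue.
(61/149) = +1 → QR.
(72/149) = -1 → non-residue.
Total quadratic residues among the 5: 2.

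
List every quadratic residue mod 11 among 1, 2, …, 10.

Square k = 1,…,5 (k and 11−k give the same square):
1²=1, 2²=4, 3²=9, 4²≡5, 5²≡3 (mod 11).
So the quadratic residues mod 11 are {1, 3, 4, 5, 9}.

1,3,4,5,9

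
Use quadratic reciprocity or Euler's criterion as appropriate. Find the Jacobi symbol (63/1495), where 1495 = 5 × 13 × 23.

Reciprocity: 63 ≡ 3 and 1495 ≡ 3 (mod 4), so (63/1495) = −(1495/63).
Reduce top mod 63: now compute (46/63).
Pull out 2: since 63 ≡ 7 (mod 8), (2/63) = +1.
Reciprocity: 23 ≡ 3 and 63 ≡ 3 (mod 4), so (23/63) = −(63/23).
Reduce top mod 23: now compute (17/23).
Reciprocity: 17 ≡ 1 and 23 ≡ 3 (mod 4), so (17/23) = +(23/17).
Reduce top mod 17: now compute (6/17).
Pull out 2: since 17 ≡ 1 (mod 8), (2/17) = +1.
Reciprocity: 3 ≡ 3 and 17 ≡ 1 (mod 4), so (3/17) = +(17/3).
Reduce top mod 3: now compute (2/3).
Pull out 2: since 3 ≡ 3 (mod 8), (2/3) = -1.
Reached (1/3) = 1. Collecting the sign flips along the way, the symbol is -1.

-1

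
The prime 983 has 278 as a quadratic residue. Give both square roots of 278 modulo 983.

148, 835

Since 983 ≡ 3 (mod 4), a square root of 278 is 278^((983+1)/4) = 278^246 mod 983.
Repeated squaring: 278^2≡610, 278^4≡526, 278^8≡453, 278^16≡745, 278^32≡613, 278^64≡263, 278^128≡359 (mod 983).
278^246 = 278^(128+64+32+16+4+2) ≡ 148 (mod 983).
Check: 148² = 21904 ≡ 278 (mod 983). The two roots are 148 and 835.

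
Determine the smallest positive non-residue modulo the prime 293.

2

(2/293) = −1, so 2 is the smallest positive non-residue mod 293.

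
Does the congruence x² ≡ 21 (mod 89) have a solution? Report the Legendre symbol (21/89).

1

Euler's criterion: (21/89) ≡ 21^44 (mod 89).
21^2 ≡ 85 (mod 89)
21^4 ≡ 16 (mod 89)
21^8 ≡ 78 (mod 89)
21^16 ≡ 32 (mod 89)
21^32 ≡ 45 (mod 89)
21^44 = 21^(32+8+4) ≡ 1 (mod 89).
Result is 1, so (21/89) = 1.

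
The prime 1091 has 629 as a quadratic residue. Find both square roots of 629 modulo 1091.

Since 1091 ≡ 3 (mod 4), a square root of 629 is 629^((1091+1)/4) = 629^273 mod 1091.
Repeated squaring: 629^2≡699, 629^4≡924, 629^8≡614, 629^16≡601, 629^32≡80, 629^64≡945, 629^128≡587, 629^256≡904 (mod 1091).
629^273 = 629^(256+16+1) ≡ 1013 (mod 1091).
Check: 1013² = 1026169 ≡ 629 (mod 1091). The two roots are 78 and 1013.

78, 1013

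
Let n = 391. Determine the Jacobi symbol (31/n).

-1

Reciprocity: 31 ≡ 3 and 391 ≡ 3 (mod 4), so (31/391) = −(391/31).
Reduce top mod 31: now compute (19/31).
Reciprocity: 19 ≡ 3 and 31 ≡ 3 (mod 4), so (19/31) = −(31/19).
Reduce top mod 19: now compute (12/19).
Pull out 2^2: since 19 ≡ 3 (mod 8), (2/19) = -1, so (2/19)^2 = +1.
Reciprocity: 3 ≡ 3 and 19 ≡ 3 (mod 4), so (3/19) = −(19/3).
Reduce top mod 3: now compute (1/3).
Reached (1/3) = 1. Collecting the sign flips along the way, the symbol is -1.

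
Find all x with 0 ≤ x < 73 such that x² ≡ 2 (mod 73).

73 ≡ 1 (mod 4), so we find a root by search.
Trying successive values, 32² = 1024 ≡ 2 (mod 73). The other root is 73 − 32 = 41.

32, 41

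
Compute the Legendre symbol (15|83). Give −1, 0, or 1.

Reciprocity: 15 ≡ 3 and 83 ≡ 3 (mod 4), so (15/83) = −(83/15).
Reduce top mod 15: now compute (8/15).
Pull out 2^3: since 15 ≡ 7 (mod 8), (2/15) = +1, so (2/15)^3 = +1.
Reached (1/15) = 1. Collecting the sign flips along the way, the symbol is -1.

-1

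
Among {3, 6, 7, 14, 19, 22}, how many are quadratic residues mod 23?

(3/23) = +1 → QR.
(6/23) = +1 → QR.
(7/23) = -1 → non-residue.
(14/23) = -1 → non-residue.
(19/23) = -1 → non-residue.
(22/23) = -1 → non-residue.
Total quadratic residues among the 6: 2.

2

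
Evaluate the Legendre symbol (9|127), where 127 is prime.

1

Reciprocity: 9 ≡ 1 and 127 ≡ 3 (mod 4), so (9/127) = +(127/9).
Reduce top mod 9: now compute (1/9).
Reached (1/9) = 1. Collecting the sign flips along the way, the symbol is +1.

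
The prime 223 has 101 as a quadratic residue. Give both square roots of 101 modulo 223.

18, 205

Since 223 ≡ 3 (mod 4), a square root of 101 is 101^((223+1)/4) = 101^56 mod 223.
Repeated squaring: 101^2≡166, 101^4≡127, 101^8≡73, 101^16≡200, 101^32≡83 (mod 223).
101^56 = 101^(32+16+8) ≡ 18 (mod 223).
Check: 18² = 324 ≡ 101 (mod 223). The two roots are 18 and 205.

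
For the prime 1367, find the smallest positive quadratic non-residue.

(2/1367) = +1, so 2 is a residue.
(3/1367) = +1, so 3 is a residue.
(4/1367) = +1, so 4 is a residue.
(5/1367) = −1, so 5 is the smallest positive non-residue mod 1367.

5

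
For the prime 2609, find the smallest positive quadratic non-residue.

(2/2609) = +1, so 2 is a residue.
(3/2609) = −1, so 3 is the smallest positive non-residue mod 2609.

3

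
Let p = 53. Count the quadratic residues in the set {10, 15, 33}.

(10/53) = +1 → QR.
(15/53) = +1 → QR.
(33/53) = -1 → non-residue.
Total quadratic residues among the 3: 2.

2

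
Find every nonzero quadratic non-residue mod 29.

2,3,8,10,11,12,14,15,17,18,19,21,26,27

Square k = 1,…,14 (k and 29−k give the same square):
1²=1, 2²=4, 3²=9, 4²=16, 5²=25, 6²≡7, 7²≡20, 8²≡6, 9²≡23, 10²≡13, 11²≡5, 12²≡28, 13²≡24, 14²≡22 (mod 29).
The residues are {1, 4, 5, 6, 7, 9, 13, 16, 20, 22, 23, 24, 25, 28}; the non-residues are the remaining 14 nonzero classes.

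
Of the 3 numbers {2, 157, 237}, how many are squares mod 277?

2

(2/277) = -1 → non-residue.
(157/277) = +1 → QR.
(237/277) = +1 → QR.
Total quadratic residues among the 3: 2.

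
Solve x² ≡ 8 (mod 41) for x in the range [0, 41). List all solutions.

41 ≡ 1 (mod 4), so we find a root by search.
Trying successive values, 7² = 49 ≡ 8 (mod 41). The other root is 41 − 7 = 34.

7, 34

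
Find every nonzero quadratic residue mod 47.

Square k = 1,…,23 (k and 47−k give the same square):
1²=1, 2²=4, 3²=9, 4²=16, 5²=25, 6²=36, 7²≡2, 8²≡17, 9²≡34, 10²≡6, 11²≡27, 12²≡3, 13²≡28, 14²≡8, 15²≡37, 16²≡21, 17²≡7, 18²≡42, 19²≡32, 20²≡24, 21²≡18, 22²≡14, 23²≡12 (mod 47).
So the quadratic residues mod 47 are {1, 2, 3, 4, 6, 7, 8, 9, 12, 14, 16, 17, 18, 21, 24, 25, 27, 28, 32, 34, 36, 37, 42}.

1,2,3,4,6,7,8,9,12,14,16,17,18,21,24,25,27,28,32,34,36,37,42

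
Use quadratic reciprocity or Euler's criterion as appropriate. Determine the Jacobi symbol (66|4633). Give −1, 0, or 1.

-1

Pull out 2: since 4633 ≡ 1 (mod 8), (2/4633) = +1.
Reciprocity: 33 ≡ 1 and 4633 ≡ 1 (mod 4), so (33/4633) = +(4633/33).
Reduce top mod 33: now compute (13/33).
Reciprocity: 13 ≡ 1 and 33 ≡ 1 (mod 4), so (13/33) = +(33/13).
Reduce top mod 13: now compute (7/13).
Reciprocity: 7 ≡ 3 and 13 ≡ 1 (mod 4), so (7/13) = +(13/7).
Reduce top mod 7: now compute (6/7).
Pull out 2: since 7 ≡ 7 (mod 8), (2/7) = +1.
Reciprocity: 3 ≡ 3 and 7 ≡ 3 (mod 4), so (3/7) = −(7/3).
Reduce top mod 3: now compute (1/3).
Reached (1/3) = 1. Collecting the sign flips along the way, the symbol is -1.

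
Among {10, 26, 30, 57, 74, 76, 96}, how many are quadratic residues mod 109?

(10/109) = -1 → non-residue.
(26/109) = +1 → QR.
(30/109) = -1 → non-residue.
(57/109) = -1 → non-residue.
(74/109) = +1 → QR.
(76/109) = -1 → non-residue.
(96/109) = -1 → non-residue.
Total quadratic residues among the 7: 2.

2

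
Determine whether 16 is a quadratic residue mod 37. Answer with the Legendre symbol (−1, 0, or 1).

Pull out 2^4: since 37 ≡ 5 (mod 8), (2/37) = -1, so (2/37)^4 = +1.
Reached (1/37) = 1. Collecting the sign flips along the way, the symbol is +1.

1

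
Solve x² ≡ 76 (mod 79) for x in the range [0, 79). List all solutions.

Since 79 ≡ 3 (mod 4), a square root of 76 is 76^((79+1)/4) = 76^20 mod 79.
Repeated squaring: 76^2≡9, 76^4≡2, 76^8≡4, 76^16≡16 (mod 79).
76^20 = 76^(16+4) ≡ 32 (mod 79).
Check: 32² = 1024 ≡ 76 (mod 79). The two roots are 32 and 47.

32, 47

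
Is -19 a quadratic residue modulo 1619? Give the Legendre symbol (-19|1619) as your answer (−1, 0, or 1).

1

First reduce: -19 ≡ 1600 (mod 1619).
Pull out 2^6: since 1619 ≡ 3 (mod 8), (2/1619) = -1, so (2/1619)^6 = +1.
Reciprocity: 25 ≡ 1 and 1619 ≡ 3 (mod 4), so (25/1619) = +(1619/25).
Reduce top mod 25: now compute (19/25).
Reciprocity: 19 ≡ 3 and 25 ≡ 1 (mod 4), so (19/25) = +(25/19).
Reduce top mod 19: now compute (6/19).
Pull out 2: since 19 ≡ 3 (mod 8), (2/19) = -1.
Reciprocity: 3 ≡ 3 and 19 ≡ 3 (mod 4), so (3/19) = −(19/3).
Reduce top mod 3: now compute (1/3).
Reached (1/3) = 1. Collecting the sign flips along the way, the symbol is +1.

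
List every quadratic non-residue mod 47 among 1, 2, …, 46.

5,10,11,13,15,19,20,22,23,26,29,30,31,33,35,38,39,40,41,43,44,45,46

Square k = 1,…,23 (k and 47−k give the same square):
1²=1, 2²=4, 3²=9, 4²=16, 5²=25, 6²=36, 7²≡2, 8²≡17, 9²≡34, 10²≡6, 11²≡27, 12²≡3, 13²≡28, 14²≡8, 15²≡37, 16²≡21, 17²≡7, 18²≡42, 19²≡32, 20²≡24, 21²≡18, 22²≡14, 23²≡12 (mod 47).
The residues are {1, 2, 3, 4, 6, 7, 8, 9, 12, 14, 16, 17, 18, 21, 24, 25, 27, 28, 32, 34, 36, 37, 42}; the non-residues are the remaining 23 nonzero classes.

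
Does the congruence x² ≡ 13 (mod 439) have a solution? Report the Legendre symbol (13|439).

Reciprocity: 13 ≡ 1 and 439 ≡ 3 (mod 4), so (13/439) = +(439/13).
Reduce top mod 13: now compute (10/13).
Pull out 2: since 13 ≡ 5 (mod 8), (2/13) = -1.
Reciprocity: 5 ≡ 1 and 13 ≡ 1 (mod 4), so (5/13) = +(13/5).
Reduce top mod 5: now compute (3/5).
Reciprocity: 3 ≡ 3 and 5 ≡ 1 (mod 4), so (3/5) = +(5/3).
Reduce top mod 3: now compute (2/3).
Pull out 2: since 3 ≡ 3 (mod 8), (2/3) = -1.
Reached (1/3) = 1. Collecting the sign flips along the way, the symbol is +1.

1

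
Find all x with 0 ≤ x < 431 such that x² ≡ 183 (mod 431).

193, 238

Since 431 ≡ 3 (mod 4), a square root of 183 is 183^((431+1)/4) = 183^108 mod 431.
Repeated squaring: 183^2≡302, 183^4≡263, 183^8≡209, 183^16≡150, 183^32≡88, 183^64≡417 (mod 431).
183^108 = 183^(64+32+8+4) ≡ 238 (mod 431).
Check: 238² = 56644 ≡ 183 (mod 431). The two roots are 193 and 238.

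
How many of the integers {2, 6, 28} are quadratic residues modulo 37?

1

(2/37) = -1 → non-residue.
(6/37) = -1 → non-residue.
(28/37) = +1 → QR.
Total quadratic residues among the 3: 1.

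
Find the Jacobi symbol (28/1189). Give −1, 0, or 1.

Pull out 2^2: since 1189 ≡ 5 (mod 8), (2/1189) = -1, so (2/1189)^2 = +1.
Reciprocity: 7 ≡ 3 and 1189 ≡ 1 (mod 4), so (7/1189) = +(1189/7).
Reduce top mod 7: now compute (6/7).
Pull out 2: since 7 ≡ 7 (mod 8), (2/7) = +1.
Reciprocity: 3 ≡ 3 and 7 ≡ 3 (mod 4), so (3/7) = −(7/3).
Reduce top mod 3: now compute (1/3).
Reached (1/3) = 1. Collecting the sign flips along the way, the symbol is -1.

-1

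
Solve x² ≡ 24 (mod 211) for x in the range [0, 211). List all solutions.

Since 211 ≡ 3 (mod 4), a square root of 24 is 24^((211+1)/4) = 24^53 mod 211.
Repeated squaring: 24^2≡154, 24^4≡84, 24^8≡93, 24^16≡209, 24^32≡4 (mod 211).
24^53 = 24^(32+16+4+1) ≡ 119 (mod 211).
Check: 119² = 14161 ≡ 24 (mod 211). The two roots are 92 and 119.

92, 119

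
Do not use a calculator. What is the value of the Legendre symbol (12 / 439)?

-1

Euler's criterion: (12/439) ≡ 12^219 (mod 439).
12^2 ≡ 144 (mod 439)
12^4 ≡ 103 (mod 439)
12^8 ≡ 73 (mod 439)
12^16 ≡ 61 (mod 439)
12^32 ≡ 209 (mod 439)
12^64 ≡ 220 (mod 439)
12^128 ≡ 110 (mod 439)
12^219 = 12^(128+64+16+8+2+1) ≡ 438 (mod 439).
Result is 438 ≡ −1, so (12/439) = −1.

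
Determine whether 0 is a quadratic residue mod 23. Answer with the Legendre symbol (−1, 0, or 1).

Top reduces to 0: gcd > 1, so the symbol is 0.

0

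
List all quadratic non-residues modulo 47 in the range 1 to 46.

Square k = 1,…,23 (k and 47−k give the same square):
1²=1, 2²=4, 3²=9, 4²=16, 5²=25, 6²=36, 7²≡2, 8²≡17, 9²≡34, 10²≡6, 11²≡27, 12²≡3, 13²≡28, 14²≡8, 15²≡37, 16²≡21, 17²≡7, 18²≡42, 19²≡32, 20²≡24, 21²≡18, 22²≡14, 23²≡12 (mod 47).
The residues are {1, 2, 3, 4, 6, 7, 8, 9, 12, 14, 16, 17, 18, 21, 24, 25, 27, 28, 32, 34, 36, 37, 42}; the non-residues are the remaining 23 nonzero classes.

5 10 11 13 15 19 20 22 23 26 29 30 31 33 35 38 39 40 41 43 44 45 46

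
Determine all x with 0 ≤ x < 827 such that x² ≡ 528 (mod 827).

Since 827 ≡ 3 (mod 4), a square root of 528 is 528^((827+1)/4) = 528^207 mod 827.
Repeated squaring: 528^2≡85, 528^4≡609, 528^8≡385, 528^16≡192, 528^32≡476, 528^64≡805, 528^128≡484 (mod 827).
528^207 = 528^(128+64+8+4+2+1) ≡ 263 (mod 827).
Check: 263² = 69169 ≡ 528 (mod 827). The two roots are 263 and 564.

263, 564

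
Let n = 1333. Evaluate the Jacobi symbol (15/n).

-1

Reciprocity: 15 ≡ 3 and 1333 ≡ 1 (mod 4), so (15/1333) = +(1333/15).
Reduce top mod 15: now compute (13/15).
Reciprocity: 13 ≡ 1 and 15 ≡ 3 (mod 4), so (13/15) = +(15/13).
Reduce top mod 13: now compute (2/13).
Pull out 2: since 13 ≡ 5 (mod 8), (2/13) = -1.
Reached (1/13) = 1. Collecting the sign flips along the way, the symbol is -1.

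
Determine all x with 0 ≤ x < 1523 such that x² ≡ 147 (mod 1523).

130, 1393

Since 1523 ≡ 3 (mod 4), a square root of 147 is 147^((1523+1)/4) = 147^381 mod 1523.
Repeated squaring: 147^2≡287, 147^4≡127, 147^8≡899, 147^16≡1011, 147^32≡188, 147^64≡315, 147^128≡230, 147^256≡1118 (mod 1523).
147^381 = 147^(256+64+32+16+8+4+1) ≡ 1393 (mod 1523).
Check: 1393² = 1940449 ≡ 147 (mod 1523). The two roots are 130 and 1393.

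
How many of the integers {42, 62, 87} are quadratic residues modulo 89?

2

(42/89) = +1 → QR.
(62/89) = -1 → non-residue.
(87/89) = +1 → QR.
Total quadratic residues among the 3: 2.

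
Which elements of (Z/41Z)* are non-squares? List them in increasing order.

Square k = 1,…,20 (k and 41−k give the same square):
1²=1, 2²=4, 3²=9, 4²=16, 5²=25, 6²=36, 7²≡8, 8²≡23, 9²≡40, 10²≡18, 11²≡39, 12²≡21, 13²≡5, 14²≡32, 15²≡20, 16²≡10, 17²≡2, 18²≡37, 19²≡33, 20²≡31 (mod 41).
The residues are {1, 2, 4, 5, 8, 9, 10, 16, 18, 20, 21, 23, 25, 31, 32, 33, 36, 37, 39, 40}; the non-residues are the remaining 20 nonzero classes.

3 6 7 11 12 13 14 15 17 19 22 24 26 27 28 29 30 34 35 38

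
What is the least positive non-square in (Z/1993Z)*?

5

(2/1993) = +1, so 2 is a residue.
(3/1993) = +1, so 3 is a residue.
(4/1993) = +1, so 4 is a residue.
(5/1993) = −1, so 5 is the smallest positive non-residue mod 1993.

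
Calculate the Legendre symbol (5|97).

Euler's criterion: (5/97) ≡ 5^48 (mod 97).
5^2 ≡ 25 (mod 97)
5^4 ≡ 43 (mod 97)
5^8 ≡ 6 (mod 97)
5^16 ≡ 36 (mod 97)
5^32 ≡ 35 (mod 97)
5^48 = 5^(32+16) ≡ 96 (mod 97).
Result is 96 ≡ −1, so (5/97) = −1.

-1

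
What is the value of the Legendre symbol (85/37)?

1

First reduce: 85 ≡ 11 (mod 37).
Reciprocity: 11 ≡ 3 and 37 ≡ 1 (mod 4), so (11/37) = +(37/11).
Reduce top mod 11: now compute (4/11).
Pull out 2^2: since 11 ≡ 3 (mod 8), (2/11) = -1, so (2/11)^2 = +1.
Reached (1/11) = 1. Collecting the sign flips along the way, the symbol is +1.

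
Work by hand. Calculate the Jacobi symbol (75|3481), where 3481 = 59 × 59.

Reciprocity: 75 ≡ 3 and 3481 ≡ 1 (mod 4), so (75/3481) = +(3481/75).
Reduce top mod 75: now compute (31/75).
Reciprocity: 31 ≡ 3 and 75 ≡ 3 (mod 4), so (31/75) = −(75/31).
Reduce top mod 31: now compute (13/31).
Reciprocity: 13 ≡ 1 and 31 ≡ 3 (mod 4), so (13/31) = +(31/13).
Reduce top mod 13: now compute (5/13).
Reciprocity: 5 ≡ 1 and 13 ≡ 1 (mod 4), so (5/13) = +(13/5).
Reduce top mod 5: now compute (3/5).
Reciprocity: 3 ≡ 3 and 5 ≡ 1 (mod 4), so (3/5) = +(5/3).
Reduce top mod 3: now compute (2/3).
Pull out 2: since 3 ≡ 3 (mod 8), (2/3) = -1.
Reached (1/3) = 1. Collecting the sign flips along the way, the symbol is +1.

1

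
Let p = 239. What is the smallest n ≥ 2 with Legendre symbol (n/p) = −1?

(2/239) = +1, so 2 is a residue.
(3/239) = +1, so 3 is a residue.
(4/239) = +1, so 4 is a residue.
(5/239) = +1, so 5 is a residue.
(6/239) = +1, so 6 is a residue.
(7/239) = −1, so 7 is the smallest positive non-residue mod 239.

7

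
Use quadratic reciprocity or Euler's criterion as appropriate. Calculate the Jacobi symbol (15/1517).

Reciprocity: 15 ≡ 3 and 1517 ≡ 1 (mod 4), so (15/1517) = +(1517/15).
Reduce top mod 15: now compute (2/15).
Pull out 2: since 15 ≡ 7 (mod 8), (2/15) = +1.
Reached (1/15) = 1. Collecting the sign flips along the way, the symbol is +1.

1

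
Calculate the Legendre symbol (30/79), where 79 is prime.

-1

Pull out 2: since 79 ≡ 7 (mod 8), (2/79) = +1.
Reciprocity: 15 ≡ 3 and 79 ≡ 3 (mod 4), so (15/79) = −(79/15).
Reduce top mod 15: now compute (4/15).
Pull out 2^2: since 15 ≡ 7 (mod 8), (2/15) = +1, so (2/15)^2 = +1.
Reached (1/15) = 1. Collecting the sign flips along the way, the symbol is -1.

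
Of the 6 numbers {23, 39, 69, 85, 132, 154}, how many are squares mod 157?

3

(23/157) = -1 → non-residue.
(39/157) = +1 → QR.
(69/157) = -1 → non-residue.
(85/157) = -1 → non-residue.
(132/157) = +1 → QR.
(154/157) = +1 → QR.
Total quadratic residues among the 6: 3.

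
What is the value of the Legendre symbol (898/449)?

First reduce: 898 ≡ 0 (mod 449).
Top reduces to 0: gcd > 1, so the symbol is 0.

0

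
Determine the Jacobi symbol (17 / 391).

0

Reciprocity: 17 ≡ 1 and 391 ≡ 3 (mod 4), so (17/391) = +(391/17).
Reduce top mod 17: now compute (0/17).
Top reduces to 0: gcd > 1, so the symbol is 0.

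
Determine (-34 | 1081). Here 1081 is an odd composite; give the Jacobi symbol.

-1

First reduce: -34 ≡ 1047 (mod 1081).
Reciprocity: 1047 ≡ 3 and 1081 ≡ 1 (mod 4), so (1047/1081) = +(1081/1047).
Reduce top mod 1047: now compute (34/1047).
Pull out 2: since 1047 ≡ 7 (mod 8), (2/1047) = +1.
Reciprocity: 17 ≡ 1 and 1047 ≡ 3 (mod 4), so (17/1047) = +(1047/17).
Reduce top mod 17: now compute (10/17).
Pull out 2: since 17 ≡ 1 (mod 8), (2/17) = +1.
Reciprocity: 5 ≡ 1 and 17 ≡ 1 (mod 4), so (5/17) = +(17/5).
Reduce top mod 5: now compute (2/5).
Pull out 2: since 5 ≡ 5 (mod 8), (2/5) = -1.
Reached (1/5) = 1. Collecting the sign flips along the way, the symbol is -1.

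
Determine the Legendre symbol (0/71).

0

Top reduces to 0: gcd > 1, so the symbol is 0.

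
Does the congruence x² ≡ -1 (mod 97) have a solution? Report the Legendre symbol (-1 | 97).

First reduce: -1 ≡ 96 (mod 97).
Pull out 2^5: since 97 ≡ 1 (mod 8), (2/97) = +1, so (2/97)^5 = +1.
Reciprocity: 3 ≡ 3 and 97 ≡ 1 (mod 4), so (3/97) = +(97/3).
Reduce top mod 3: now compute (1/3).
Reached (1/3) = 1. Collecting the sign flips along the way, the symbol is +1.

1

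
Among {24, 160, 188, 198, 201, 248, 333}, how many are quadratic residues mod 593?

(24/593) = -1 → non-residue.
(160/593) = -1 → non-residue.
(188/593) = -1 → non-residue.
(198/593) = -1 → non-residue.
(201/593) = +1 → QR.
(248/593) = +1 → QR.
(333/593) = +1 → QR.
Total quadratic residues among the 7: 3.

3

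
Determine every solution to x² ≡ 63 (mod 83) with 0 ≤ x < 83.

35, 48

Since 83 ≡ 3 (mod 4), a square root of 63 is 63^((83+1)/4) = 63^21 mod 83.
Repeated squaring: 63^2≡68, 63^4≡59, 63^8≡78, 63^16≡25 (mod 83).
63^21 = 63^(16+4+1) ≡ 48 (mod 83).
Check: 48² = 2304 ≡ 63 (mod 83). The two roots are 35 and 48.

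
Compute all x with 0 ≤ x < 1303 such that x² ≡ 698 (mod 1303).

561, 742

Since 1303 ≡ 3 (mod 4), a square root of 698 is 698^((1303+1)/4) = 698^326 mod 1303.
Repeated squaring: 698^2≡1185, 698^4≡894, 698^8≡497, 698^16≡742, 698^32≡698, 698^64≡1185, 698^128≡894, 698^256≡497 (mod 1303).
698^326 = 698^(256+64+4+2) ≡ 742 (mod 1303).
Check: 742² = 550564 ≡ 698 (mod 1303). The two roots are 561 and 742.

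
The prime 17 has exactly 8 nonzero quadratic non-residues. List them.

3 5 6 7 10 11 12 14

Square k = 1,…,8 (k and 17−k give the same square):
1²=1, 2²=4, 3²=9, 4²=16, 5²≡8, 6²≡2, 7²≡15, 8²≡13 (mod 17).
The residues are {1, 2, 4, 8, 9, 13, 15, 16}; the non-residues are the remaining 8 nonzero classes.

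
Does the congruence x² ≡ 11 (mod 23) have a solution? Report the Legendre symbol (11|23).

-1

Euler's criterion: (11/23) ≡ 11^11 (mod 23).
11^2 ≡ 6 (mod 23)
11^4 ≡ 13 (mod 23)
11^8 ≡ 8 (mod 23)
11^11 = 11^(8+2+1) ≡ 22 (mod 23).
Result is 22 ≡ −1, so (11/23) = −1.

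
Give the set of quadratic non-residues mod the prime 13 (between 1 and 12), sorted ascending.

Square k = 1,…,6 (k and 13−k give the same square):
1²=1, 2²=4, 3²=9, 4²≡3, 5²≡12, 6²≡10 (mod 13).
The residues are {1, 3, 4, 9, 10, 12}; the non-residues are the remaining 6 nonzero classes.

2 5 6 7 8 11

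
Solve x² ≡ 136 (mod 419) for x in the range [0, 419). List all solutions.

107, 312

Since 419 ≡ 3 (mod 4), a square root of 136 is 136^((419+1)/4) = 136^105 mod 419.
Repeated squaring: 136^2≡60, 136^4≡248, 136^8≡330, 136^16≡379, 136^32≡343, 136^64≡329 (mod 419).
136^105 = 136^(64+32+8+1) ≡ 107 (mod 419).
Check: 107² = 11449 ≡ 136 (mod 419). The two roots are 107 and 312.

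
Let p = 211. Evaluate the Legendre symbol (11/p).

Euler's criterion: (11/211) ≡ 11^105 (mod 211).
11^2 ≡ 121 (mod 211)
11^4 ≡ 82 (mod 211)
11^8 ≡ 183 (mod 211)
11^16 ≡ 151 (mod 211)
11^32 ≡ 13 (mod 211)
11^64 ≡ 169 (mod 211)
11^105 = 11^(64+32+8+1) ≡ 1 (mod 211).
Result is 1, so (11/211) = 1.

1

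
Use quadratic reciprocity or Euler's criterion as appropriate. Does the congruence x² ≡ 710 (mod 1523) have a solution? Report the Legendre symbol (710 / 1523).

-1

Pull out 2: since 1523 ≡ 3 (mod 8), (2/1523) = -1.
Reciprocity: 355 ≡ 3 and 1523 ≡ 3 (mod 4), so (355/1523) = −(1523/355).
Reduce top mod 355: now compute (103/355).
Reciprocity: 103 ≡ 3 and 355 ≡ 3 (mod 4), so (103/355) = −(355/103).
Reduce top mod 103: now compute (46/103).
Pull out 2: since 103 ≡ 7 (mod 8), (2/103) = +1.
Reciprocity: 23 ≡ 3 and 103 ≡ 3 (mod 4), so (23/103) = −(103/23).
Reduce top mod 23: now compute (11/23).
Reciprocity: 11 ≡ 3 and 23 ≡ 3 (mod 4), so (11/23) = −(23/11).
Reduce top mod 11: now compute (1/11).
Reached (1/11) = 1. Collecting the sign flips along the way, the symbol is -1.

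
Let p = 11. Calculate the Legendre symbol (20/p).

First reduce: 20 ≡ 9 (mod 11).
Reciprocity: 9 ≡ 1 and 11 ≡ 3 (mod 4), so (9/11) = +(11/9).
Reduce top mod 9: now compute (2/9).
Pull out 2: since 9 ≡ 1 (mod 8), (2/9) = +1.
Reached (1/9) = 1. Collecting the sign flips along the way, the symbol is +1.

1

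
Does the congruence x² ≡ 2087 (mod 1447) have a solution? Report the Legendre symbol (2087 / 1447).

First reduce: 2087 ≡ 640 (mod 1447).
Pull out 2^7: since 1447 ≡ 7 (mod 8), (2/1447) = +1, so (2/1447)^7 = +1.
Reciprocity: 5 ≡ 1 and 1447 ≡ 3 (mod 4), so (5/1447) = +(1447/5).
Reduce top mod 5: now compute (2/5).
Pull out 2: since 5 ≡ 5 (mod 8), (2/5) = -1.
Reached (1/5) = 1. Collecting the sign flips along the way, the symbol is -1.

-1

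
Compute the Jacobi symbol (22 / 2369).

Pull out 2: since 2369 ≡ 1 (mod 8), (2/2369) = +1.
Reciprocity: 11 ≡ 3 and 2369 ≡ 1 (mod 4), so (11/2369) = +(2369/11).
Reduce top mod 11: now compute (4/11).
Pull out 2^2: since 11 ≡ 3 (mod 8), (2/11) = -1, so (2/11)^2 = +1.
Reached (1/11) = 1. Collecting the sign flips along the way, the symbol is +1.

1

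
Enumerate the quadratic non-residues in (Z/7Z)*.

3,5,6

Square k = 1,…,3 (k and 7−k give the same square):
1²=1, 2²=4, 3²≡2 (mod 7).
The residues are {1, 2, 4}; the non-residues are the remaining 3 nonzero classes.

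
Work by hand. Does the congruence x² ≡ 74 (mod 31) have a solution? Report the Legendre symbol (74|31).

Euler's criterion: (74/31) ≡ 12^15 (mod 31).
12^2 ≡ 20 (mod 31)
12^4 ≡ 28 (mod 31)
12^8 ≡ 9 (mod 31)
12^15 = 12^(8+4+2+1) ≡ 30 (mod 31).
Result is 30 ≡ −1, so (74/31) = −1.

-1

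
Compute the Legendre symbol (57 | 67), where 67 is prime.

-1

Euler's criterion: (57/67) ≡ 57^33 (mod 67).
57^2 ≡ 33 (mod 67)
57^4 ≡ 17 (mod 67)
57^8 ≡ 21 (mod 67)
57^16 ≡ 39 (mod 67)
57^32 ≡ 47 (mod 67)
57^33 = 57^(32+1) ≡ 66 (mod 67).
Result is 66 ≡ −1, so (57/67) = −1.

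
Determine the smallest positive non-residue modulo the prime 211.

(2/211) = −1, so 2 is the smallest positive non-residue mod 211.

2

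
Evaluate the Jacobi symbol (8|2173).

-1

Pull out 2^3: since 2173 ≡ 5 (mod 8), (2/2173) = -1, so (2/2173)^3 = -1.
Reached (1/2173) = 1. Collecting the sign flips along the way, the symbol is -1.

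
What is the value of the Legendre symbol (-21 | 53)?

First reduce: -21 ≡ 32 (mod 53).
Pull out 2^5: since 53 ≡ 5 (mod 8), (2/53) = -1, so (2/53)^5 = -1.
Reached (1/53) = 1. Collecting the sign flips along the way, the symbol is -1.

-1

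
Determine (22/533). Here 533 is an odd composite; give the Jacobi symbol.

-1

Pull out 2: since 533 ≡ 5 (mod 8), (2/533) = -1.
Reciprocity: 11 ≡ 3 and 533 ≡ 1 (mod 4), so (11/533) = +(533/11).
Reduce top mod 11: now compute (5/11).
Reciprocity: 5 ≡ 1 and 11 ≡ 3 (mod 4), so (5/11) = +(11/5).
Reduce top mod 5: now compute (1/5).
Reached (1/5) = 1. Collecting the sign flips along the way, the symbol is -1.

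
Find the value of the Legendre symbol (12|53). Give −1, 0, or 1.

Euler's criterion: (12/53) ≡ 12^26 (mod 53).
12^2 ≡ 38 (mod 53)
12^4 ≡ 13 (mod 53)
12^8 ≡ 10 (mod 53)
12^16 ≡ 47 (mod 53)
12^26 = 12^(16+8+2) ≡ 52 (mod 53).
Result is 52 ≡ −1, so (12/53) = −1.

-1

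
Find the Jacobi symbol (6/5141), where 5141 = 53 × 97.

1

Pull out 2: since 5141 ≡ 5 (mod 8), (2/5141) = -1.
Reciprocity: 3 ≡ 3 and 5141 ≡ 1 (mod 4), so (3/5141) = +(5141/3).
Reduce top mod 3: now compute (2/3).
Pull out 2: since 3 ≡ 3 (mod 8), (2/3) = -1.
Reached (1/3) = 1. Collecting the sign flips along the way, the symbol is +1.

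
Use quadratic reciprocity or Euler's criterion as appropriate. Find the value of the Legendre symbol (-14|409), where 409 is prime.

-1

Euler's criterion: (-14/409) ≡ 395^204 (mod 409).
395^2 ≡ 196 (mod 409)
395^4 ≡ 379 (mod 409)
395^8 ≡ 82 (mod 409)
395^16 ≡ 180 (mod 409)
395^32 ≡ 89 (mod 409)
395^64 ≡ 150 (mod 409)
395^128 ≡ 5 (mod 409)
395^204 = 395^(128+64+8+4) ≡ 408 (mod 409).
Result is 408 ≡ −1, so (-14/409) = −1.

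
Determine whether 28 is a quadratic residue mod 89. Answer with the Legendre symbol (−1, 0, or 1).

-1

Euler's criterion: (28/89) ≡ 28^44 (mod 89).
28^2 ≡ 72 (mod 89)
28^4 ≡ 22 (mod 89)
28^8 ≡ 39 (mod 89)
28^16 ≡ 8 (mod 89)
28^32 ≡ 64 (mod 89)
28^44 = 28^(32+8+4) ≡ 88 (mod 89).
Result is 88 ≡ −1, so (28/89) = −1.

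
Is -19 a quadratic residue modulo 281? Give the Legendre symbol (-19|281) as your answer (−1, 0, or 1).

First reduce: -19 ≡ 262 (mod 281).
Pull out 2: since 281 ≡ 1 (mod 8), (2/281) = +1.
Reciprocity: 131 ≡ 3 and 281 ≡ 1 (mod 4), so (131/281) = +(281/131).
Reduce top mod 131: now compute (19/131).
Reciprocity: 19 ≡ 3 and 131 ≡ 3 (mod 4), so (19/131) = −(131/19).
Reduce top mod 19: now compute (17/19).
Reciprocity: 17 ≡ 1 and 19 ≡ 3 (mod 4), so (17/19) = +(19/17).
Reduce top mod 17: now compute (2/17).
Pull out 2: since 17 ≡ 1 (mod 8), (2/17) = +1.
Reached (1/17) = 1. Collecting the sign flips along the way, the symbol is -1.

-1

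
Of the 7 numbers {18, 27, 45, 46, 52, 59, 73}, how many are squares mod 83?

(18/83) = -1 → non-residue.
(27/83) = +1 → QR.
(45/83) = -1 → non-residue.
(46/83) = -1 → non-residue.
(52/83) = -1 → non-residue.
(59/83) = +1 → QR.
(73/83) = -1 → non-residue.
Total quadratic residues among the 7: 2.

2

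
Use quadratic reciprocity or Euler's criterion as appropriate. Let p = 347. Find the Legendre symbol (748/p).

-1

First reduce: 748 ≡ 54 (mod 347).
Pull out 2: since 347 ≡ 3 (mod 8), (2/347) = -1.
Reciprocity: 27 ≡ 3 and 347 ≡ 3 (mod 4), so (27/347) = −(347/27).
Reduce top mod 27: now compute (23/27).
Reciprocity: 23 ≡ 3 and 27 ≡ 3 (mod 4), so (23/27) = −(27/23).
Reduce top mod 23: now compute (4/23).
Pull out 2^2: since 23 ≡ 7 (mod 8), (2/23) = +1, so (2/23)^2 = +1.
Reached (1/23) = 1. Collecting the sign flips along the way, the symbol is -1.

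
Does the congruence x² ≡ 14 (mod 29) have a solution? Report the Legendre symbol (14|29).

Pull out 2: since 29 ≡ 5 (mod 8), (2/29) = -1.
Reciprocity: 7 ≡ 3 and 29 ≡ 1 (mod 4), so (7/29) = +(29/7).
Reduce top mod 7: now compute (1/7).
Reached (1/7) = 1. Collecting the sign flips along the way, the symbol is -1.

-1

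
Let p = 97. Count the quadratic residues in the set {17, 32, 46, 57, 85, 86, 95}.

4

(17/97) = -1 → non-residue.
(32/97) = +1 → QR.
(46/97) = -1 → non-residue.
(57/97) = -1 → non-residue.
(85/97) = +1 → QR.
(86/97) = +1 → QR.
(95/97) = +1 → QR.
Total quadratic residues among the 7: 4.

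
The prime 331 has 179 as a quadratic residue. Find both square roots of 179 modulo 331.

Since 331 ≡ 3 (mod 4), a square root of 179 is 179^((331+1)/4) = 179^83 mod 331.
Repeated squaring: 179^2≡265, 179^4≡53, 179^8≡161, 179^16≡103, 179^32≡17, 179^64≡289 (mod 331).
179^83 = 179^(64+16+2+1) ≡ 302 (mod 331).
Check: 302² = 91204 ≡ 179 (mod 331). The two roots are 29 and 302.

29, 302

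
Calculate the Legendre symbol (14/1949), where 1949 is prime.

Pull out 2: since 1949 ≡ 5 (mod 8), (2/1949) = -1.
Reciprocity: 7 ≡ 3 and 1949 ≡ 1 (mod 4), so (7/1949) = +(1949/7).
Reduce top mod 7: now compute (3/7).
Reciprocity: 3 ≡ 3 and 7 ≡ 3 (mod 4), so (3/7) = −(7/3).
Reduce top mod 3: now compute (1/3).
Reached (1/3) = 1. Collecting the sign flips along the way, the symbol is +1.

1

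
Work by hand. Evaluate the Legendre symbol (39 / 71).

Reciprocity: 39 ≡ 3 and 71 ≡ 3 (mod 4), so (39/71) = −(71/39).
Reduce top mod 39: now compute (32/39).
Pull out 2^5: since 39 ≡ 7 (mod 8), (2/39) = +1, so (2/39)^5 = +1.
Reached (1/39) = 1. Collecting the sign flips along the way, the symbol is -1.

-1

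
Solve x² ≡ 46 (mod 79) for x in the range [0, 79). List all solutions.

Since 79 ≡ 3 (mod 4), a square root of 46 is 46^((79+1)/4) = 46^20 mod 79.
Repeated squaring: 46^2≡62, 46^4≡52, 46^8≡18, 46^16≡8 (mod 79).
46^20 = 46^(16+4) ≡ 21 (mod 79).
Check: 21² = 441 ≡ 46 (mod 79). The two roots are 21 and 58.

21, 58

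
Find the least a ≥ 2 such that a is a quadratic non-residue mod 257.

3

(2/257) = +1, so 2 is a residue.
(3/257) = −1, so 3 is the smallest positive non-residue mod 257.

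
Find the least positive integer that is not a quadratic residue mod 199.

(2/199) = +1, so 2 is a residue.
(3/199) = −1, so 3 is the smallest positive non-residue mod 199.

3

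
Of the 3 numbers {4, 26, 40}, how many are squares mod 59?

(4/59) = +1 → QR.
(26/59) = +1 → QR.
(40/59) = -1 → non-residue.
Total quadratic residues among the 3: 2.

2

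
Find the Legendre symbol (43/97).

1

Reciprocity: 43 ≡ 3 and 97 ≡ 1 (mod 4), so (43/97) = +(97/43).
Reduce top mod 43: now compute (11/43).
Reciprocity: 11 ≡ 3 and 43 ≡ 3 (mod 4), so (11/43) = −(43/11).
Reduce top mod 11: now compute (10/11).
Pull out 2: since 11 ≡ 3 (mod 8), (2/11) = -1.
Reciprocity: 5 ≡ 1 and 11 ≡ 3 (mod 4), so (5/11) = +(11/5).
Reduce top mod 5: now compute (1/5).
Reached (1/5) = 1. Collecting the sign flips along the way, the symbol is +1.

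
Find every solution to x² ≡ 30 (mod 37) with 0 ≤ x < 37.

17, 20

37 ≡ 1 (mod 4), so we find a root by search.
Trying successive values, 17² = 289 ≡ 30 (mod 37). The other root is 37 − 17 = 20.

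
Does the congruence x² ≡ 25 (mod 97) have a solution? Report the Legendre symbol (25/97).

1

Reciprocity: 25 ≡ 1 and 97 ≡ 1 (mod 4), so (25/97) = +(97/25).
Reduce top mod 25: now compute (22/25).
Pull out 2: since 25 ≡ 1 (mod 8), (2/25) = +1.
Reciprocity: 11 ≡ 3 and 25 ≡ 1 (mod 4), so (11/25) = +(25/11).
Reduce top mod 11: now compute (3/11).
Reciprocity: 3 ≡ 3 and 11 ≡ 3 (mod 4), so (3/11) = −(11/3).
Reduce top mod 3: now compute (2/3).
Pull out 2: since 3 ≡ 3 (mod 8), (2/3) = -1.
Reached (1/3) = 1. Collecting the sign flips along the way, the symbol is +1.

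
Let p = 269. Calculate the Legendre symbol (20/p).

1

Pull out 2^2: since 269 ≡ 5 (mod 8), (2/269) = -1, so (2/269)^2 = +1.
Reciprocity: 5 ≡ 1 and 269 ≡ 1 (mod 4), so (5/269) = +(269/5).
Reduce top mod 5: now compute (4/5).
Pull out 2^2: since 5 ≡ 5 (mod 8), (2/5) = -1, so (2/5)^2 = +1.
Reached (1/5) = 1. Collecting the sign flips along the way, the symbol is +1.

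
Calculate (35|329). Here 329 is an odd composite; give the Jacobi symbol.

0

Reciprocity: 35 ≡ 3 and 329 ≡ 1 (mod 4), so (35/329) = +(329/35).
Reduce top mod 35: now compute (14/35).
Pull out 2: since 35 ≡ 3 (mod 8), (2/35) = -1.
Reciprocity: 7 ≡ 3 and 35 ≡ 3 (mod 4), so (7/35) = −(35/7).
Reduce top mod 7: now compute (0/7).
Top reduces to 0: gcd > 1, so the symbol is 0.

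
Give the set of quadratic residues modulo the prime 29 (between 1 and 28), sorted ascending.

Square k = 1,…,14 (k and 29−k give the same square):
1²=1, 2²=4, 3²=9, 4²=16, 5²=25, 6²≡7, 7²≡20, 8²≡6, 9²≡23, 10²≡13, 11²≡5, 12²≡28, 13²≡24, 14²≡22 (mod 29).
So the quadratic residues mod 29 are {1, 4, 5, 6, 7, 9, 13, 16, 20, 22, 23, 24, 25, 28}.

1,4,5,6,7,9,13,16,20,22,23,24,25,28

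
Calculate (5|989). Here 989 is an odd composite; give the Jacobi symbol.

Reciprocity: 5 ≡ 1 and 989 ≡ 1 (mod 4), so (5/989) = +(989/5).
Reduce top mod 5: now compute (4/5).
Pull out 2^2: since 5 ≡ 5 (mod 8), (2/5) = -1, so (2/5)^2 = +1.
Reached (1/5) = 1. Collecting the sign flips along the way, the symbol is +1.

1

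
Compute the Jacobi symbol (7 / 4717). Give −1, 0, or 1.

Reciprocity: 7 ≡ 3 and 4717 ≡ 1 (mod 4), so (7/4717) = +(4717/7).
Reduce top mod 7: now compute (6/7).
Pull out 2: since 7 ≡ 7 (mod 8), (2/7) = +1.
Reciprocity: 3 ≡ 3 and 7 ≡ 3 (mod 4), so (3/7) = −(7/3).
Reduce top mod 3: now compute (1/3).
Reached (1/3) = 1. Collecting the sign flips along the way, the symbol is -1.

-1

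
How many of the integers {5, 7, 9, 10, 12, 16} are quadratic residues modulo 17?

2

(5/17) = -1 → non-residue.
(7/17) = -1 → non-residue.
(9/17) = +1 → QR.
(10/17) = -1 → non-residue.
(12/17) = -1 → non-residue.
(16/17) = +1 → QR.
Total quadratic residues among the 6: 2.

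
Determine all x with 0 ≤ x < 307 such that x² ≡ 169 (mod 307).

Since 307 ≡ 3 (mod 4), a square root of 169 is 169^((307+1)/4) = 169^77 mod 307.
Repeated squaring: 169^2≡10, 169^4≡100, 169^8≡176, 169^16≡276, 169^32≡40, 169^64≡65 (mod 307).
169^77 = 169^(64+8+4+1) ≡ 294 (mod 307).
Check: 294² = 86436 ≡ 169 (mod 307). The two roots are 13 and 294.

13, 294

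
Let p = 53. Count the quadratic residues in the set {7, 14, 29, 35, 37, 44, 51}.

(7/53) = +1 → QR.
(14/53) = -1 → non-residue.
(29/53) = +1 → QR.
(35/53) = -1 → non-residue.
(37/53) = +1 → QR.
(44/53) = +1 → QR.
(51/53) = -1 → non-residue.
Total quadratic residues among the 7: 4.

4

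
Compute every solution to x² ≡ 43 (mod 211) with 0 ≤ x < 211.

26, 185

Since 211 ≡ 3 (mod 4), a square root of 43 is 43^((211+1)/4) = 43^53 mod 211.
Repeated squaring: 43^2≡161, 43^4≡179, 43^8≡180, 43^16≡117, 43^32≡185 (mod 211).
43^53 = 43^(32+16+4+1) ≡ 185 (mod 211).
Check: 185² = 34225 ≡ 43 (mod 211). The two roots are 26 and 185.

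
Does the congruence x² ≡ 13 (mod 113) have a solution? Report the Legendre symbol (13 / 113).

1

Reciprocity: 13 ≡ 1 and 113 ≡ 1 (mod 4), so (13/113) = +(113/13).
Reduce top mod 13: now compute (9/13).
Reciprocity: 9 ≡ 1 and 13 ≡ 1 (mod 4), so (9/13) = +(13/9).
Reduce top mod 9: now compute (4/9).
Pull out 2^2: since 9 ≡ 1 (mod 8), (2/9) = +1, so (2/9)^2 = +1.
Reached (1/9) = 1. Collecting the sign flips along the way, the symbol is +1.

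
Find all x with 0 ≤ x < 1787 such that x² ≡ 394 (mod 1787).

Since 1787 ≡ 3 (mod 4), a square root of 394 is 394^((1787+1)/4) = 394^447 mod 1787.
Repeated squaring: 394^2≡1554, 394^4≡679, 394^8≡1782, 394^16≡25, 394^32≡625, 394^64≡1059, 394^128≡1032, 394^256≡1759 (mod 1787).
394^447 = 394^(256+128+32+16+8+4+2+1) ≡ 344 (mod 1787).
Check: 344² = 118336 ≡ 394 (mod 1787). The two roots are 344 and 1443.

344, 1443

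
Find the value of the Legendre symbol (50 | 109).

-1

Pull out 2: since 109 ≡ 5 (mod 8), (2/109) = -1.
Reciprocity: 25 ≡ 1 and 109 ≡ 1 (mod 4), so (25/109) = +(109/25).
Reduce top mod 25: now compute (9/25).
Reciprocity: 9 ≡ 1 and 25 ≡ 1 (mod 4), so (9/25) = +(25/9).
Reduce top mod 9: now compute (7/9).
Reciprocity: 7 ≡ 3 and 9 ≡ 1 (mod 4), so (7/9) = +(9/7).
Reduce top mod 7: now compute (2/7).
Pull out 2: since 7 ≡ 7 (mod 8), (2/7) = +1.
Reached (1/7) = 1. Collecting the sign flips along the way, the symbol is -1.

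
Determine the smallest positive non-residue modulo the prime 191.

(2/191) = +1, so 2 is a residue.
(3/191) = +1, so 3 is a residue.
(4/191) = +1, so 4 is a residue.
(5/191) = +1, so 5 is a residue.
(6/191) = +1, so 6 is a residue.
(7/191) = −1, so 7 is the smallest positive non-residue mod 191.

7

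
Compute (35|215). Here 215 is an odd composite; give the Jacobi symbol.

Reciprocity: 35 ≡ 3 and 215 ≡ 3 (mod 4), so (35/215) = −(215/35).
Reduce top mod 35: now compute (5/35).
Reciprocity: 5 ≡ 1 and 35 ≡ 3 (mod 4), so (5/35) = +(35/5).
Reduce top mod 5: now compute (0/5).
Top reduces to 0: gcd > 1, so the symbol is 0.

0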